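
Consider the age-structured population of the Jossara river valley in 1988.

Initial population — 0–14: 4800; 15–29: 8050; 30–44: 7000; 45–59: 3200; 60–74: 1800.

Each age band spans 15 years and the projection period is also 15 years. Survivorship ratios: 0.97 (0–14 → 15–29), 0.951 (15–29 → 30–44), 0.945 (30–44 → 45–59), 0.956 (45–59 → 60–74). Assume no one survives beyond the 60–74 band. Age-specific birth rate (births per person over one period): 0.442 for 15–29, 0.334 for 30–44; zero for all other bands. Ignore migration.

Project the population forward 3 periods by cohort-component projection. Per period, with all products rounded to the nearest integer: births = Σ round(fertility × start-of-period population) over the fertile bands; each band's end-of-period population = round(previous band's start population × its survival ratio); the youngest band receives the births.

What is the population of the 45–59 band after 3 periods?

4184

Call the groups 1 to 5, youngest first.
After projecting period 1:
Births: 8050 × 0.442 = 3558 ; 7000 × 0.334 = 2338 → total 5896
Group 2: 4800 × 0.97 = 4656
Group 3: 8050 × 0.951 = 7656
Group 4: 7000 × 0.945 = 6615
Group 5: 3200 × 0.956 = 3059
→ [5896, 4656, 7656, 6615, 3059]
After projecting period 2:
Births: 4656 × 0.442 = 2058 ; 7656 × 0.334 = 2557 → total 4615
Group 2: 5896 × 0.97 = 5719
Group 3: 4656 × 0.951 = 4428
Group 4: 7656 × 0.945 = 7235
Group 5: 6615 × 0.956 = 6324
→ [4615, 5719, 4428, 7235, 6324]
After projecting period 3:
Births: 5719 × 0.442 = 2528 ; 4428 × 0.334 = 1479 → total 4007
Group 2: 4615 × 0.97 = 4477
Group 3: 5719 × 0.951 = 5439
Group 4: 4428 × 0.945 = 4184
Group 5: 7235 × 0.956 = 6917
→ [4007, 4477, 5439, 4184, 6917]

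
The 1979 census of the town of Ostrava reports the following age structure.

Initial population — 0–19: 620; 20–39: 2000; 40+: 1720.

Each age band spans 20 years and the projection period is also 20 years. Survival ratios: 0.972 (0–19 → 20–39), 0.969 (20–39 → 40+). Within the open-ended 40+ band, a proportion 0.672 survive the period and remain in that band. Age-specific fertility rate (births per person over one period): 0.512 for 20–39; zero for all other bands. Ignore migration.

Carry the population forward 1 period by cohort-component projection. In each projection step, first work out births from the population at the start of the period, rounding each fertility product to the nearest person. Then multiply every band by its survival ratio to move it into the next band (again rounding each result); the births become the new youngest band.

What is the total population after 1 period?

(Groups numbered youngest = 1 to oldest = 3.)
After projecting period 1:
Births: 2000 × 0.512 = 1024
Group 2: 620 × 0.972 = 603
Group 3: 2000 × 0.969 + 1720 × 0.672 = 1938 + 1156 = 3094
→ [1024, 603, 3094]
Total after period 1: 1024 + 603 + 3094 = 4721

4721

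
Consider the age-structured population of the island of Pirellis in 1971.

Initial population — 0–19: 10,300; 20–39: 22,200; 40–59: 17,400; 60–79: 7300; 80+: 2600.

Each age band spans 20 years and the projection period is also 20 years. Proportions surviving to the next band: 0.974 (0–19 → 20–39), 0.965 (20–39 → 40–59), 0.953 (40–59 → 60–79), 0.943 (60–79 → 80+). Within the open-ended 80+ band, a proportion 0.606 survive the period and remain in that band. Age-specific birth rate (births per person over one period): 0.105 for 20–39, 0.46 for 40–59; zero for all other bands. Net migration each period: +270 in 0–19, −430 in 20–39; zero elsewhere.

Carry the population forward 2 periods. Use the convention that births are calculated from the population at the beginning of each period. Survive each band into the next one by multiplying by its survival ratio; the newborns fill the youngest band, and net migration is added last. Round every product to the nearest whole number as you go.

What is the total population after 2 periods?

71478

Numbering the bands 1..5 from youngest to oldest:
[period 1]
Births: 22200 * 0.105 = 2331, 17400 * 0.46 = 8004 → 10335
Band 2: 10300 * 0.974 = 10032
Band 3: 22200 * 0.965 = 21423
Band 4: 17400 * 0.953 = 16582
Band 5: 7300 * 0.943 + 2600 * 0.606 = 6884 + 1576 = 8460
Net migration: Band 1 + 270 → 10605; Band 2 − 430 → 9602
End of period: [10605, 9602, 21423, 16582, 8460]
[period 2]
Births: 9602 * 0.105 = 1008, 21423 * 0.46 = 9855 → 10863
Band 2: 10605 * 0.974 = 10329
Band 3: 9602 * 0.965 = 9266
Band 4: 21423 * 0.953 = 20416
Band 5: 16582 * 0.943 + 8460 * 0.606 = 15637 + 5127 = 20764
Net migration: Band 1 + 270 → 11133; Band 2 − 430 → 9899
End of period: [11133, 9899, 9266, 20416, 20764]
Total after period 2: 11133 + 9899 + 9266 + 20416 + 20764 = 71478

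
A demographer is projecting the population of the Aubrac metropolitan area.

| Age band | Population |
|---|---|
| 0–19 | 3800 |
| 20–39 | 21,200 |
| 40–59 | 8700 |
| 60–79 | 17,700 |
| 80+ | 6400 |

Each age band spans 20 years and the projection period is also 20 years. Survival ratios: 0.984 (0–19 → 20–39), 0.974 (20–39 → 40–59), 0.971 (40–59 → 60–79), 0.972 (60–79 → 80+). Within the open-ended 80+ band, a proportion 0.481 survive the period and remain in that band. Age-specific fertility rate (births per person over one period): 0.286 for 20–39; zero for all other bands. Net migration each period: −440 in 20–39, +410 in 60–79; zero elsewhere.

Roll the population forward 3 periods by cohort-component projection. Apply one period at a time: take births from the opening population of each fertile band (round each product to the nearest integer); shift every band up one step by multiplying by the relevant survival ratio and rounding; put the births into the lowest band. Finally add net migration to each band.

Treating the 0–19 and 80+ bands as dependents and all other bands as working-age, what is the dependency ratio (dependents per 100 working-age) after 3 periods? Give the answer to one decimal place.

Call the bands 1 to 5, youngest first.
— Period 1 —
Births: 21200 × 0.286 = 6063
Band 2: 3800 × 0.984 = 3739
Band 3: 21200 × 0.974 = 20649
Band 4: 8700 × 0.971 = 8448
Band 5: 17700 × 0.972 + 6400 × 0.481 = 17204 + 3078 = 20282
Net migration: Band 2 − 440 → 3299; Band 4 + 410 → 8858
End of period: [6063, 3299, 20649, 8858, 20282]
— Period 2 —
Births: 3299 × 0.286 = 944
Band 2: 6063 × 0.984 = 5966
Band 3: 3299 × 0.974 = 3213
Band 4: 20649 × 0.971 = 20050
Band 5: 8858 × 0.972 + 20282 × 0.481 = 8610 + 9756 = 18366
Net migration: Band 2 − 440 → 5526; Band 4 + 410 → 20460
End of period: [944, 5526, 3213, 20460, 18366]
— Period 3 —
Births: 5526 × 0.286 = 1580
Band 2: 944 × 0.984 = 929
Band 3: 5526 × 0.974 = 5382
Band 4: 3213 × 0.971 = 3120
Band 5: 20460 × 0.972 + 18366 × 0.481 = 19887 + 8834 = 28721
Net migration: Band 2 − 440 → 489; Band 4 + 410 → 3530
End of period: [1580, 489, 5382, 3530, 28721]
Dependents (band 0–19 + band 80+) = 1580 + 28721 = 30301; working-age = 9401; ratio = 30301/9401 × 100 = 322.3

322.3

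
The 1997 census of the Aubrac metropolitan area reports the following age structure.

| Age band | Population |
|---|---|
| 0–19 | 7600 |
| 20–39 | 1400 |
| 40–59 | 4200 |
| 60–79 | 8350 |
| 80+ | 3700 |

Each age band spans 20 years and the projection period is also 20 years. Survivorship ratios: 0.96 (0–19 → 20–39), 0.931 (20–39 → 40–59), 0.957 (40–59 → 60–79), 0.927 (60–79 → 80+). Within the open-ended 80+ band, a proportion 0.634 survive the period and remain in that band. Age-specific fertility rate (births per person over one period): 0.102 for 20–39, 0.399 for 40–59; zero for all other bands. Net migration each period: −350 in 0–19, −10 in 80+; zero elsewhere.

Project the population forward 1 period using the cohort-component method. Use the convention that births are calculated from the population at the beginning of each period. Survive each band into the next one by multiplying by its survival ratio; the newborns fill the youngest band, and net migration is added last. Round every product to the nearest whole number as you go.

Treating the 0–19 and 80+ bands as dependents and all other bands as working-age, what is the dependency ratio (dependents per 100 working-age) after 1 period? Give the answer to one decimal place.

Let group 1 be 0–19 through group 5 = 80+.
Period 1.
Births: 1400 × 0.102 = 143, 4200 × 0.399 = 1676 → 1819
Group 2: 7600 × 0.96 = 7296
Group 3: 1400 × 0.931 = 1303
Group 4: 4200 × 0.957 = 4019
Group 5: 8350 × 0.927 + 3700 × 0.634 = 7740 + 2346 = 10086
Net migration: Group 1 − 350 → 1469; Group 5 − 10 → 10076
End of period: [1469, 7296, 1303, 4019, 10076]
Dependents (band 0–19 + band 80+) = 1469 + 10076 = 11545; working-age = 12618; ratio = 11545/12618 × 100 = 91.5

91.5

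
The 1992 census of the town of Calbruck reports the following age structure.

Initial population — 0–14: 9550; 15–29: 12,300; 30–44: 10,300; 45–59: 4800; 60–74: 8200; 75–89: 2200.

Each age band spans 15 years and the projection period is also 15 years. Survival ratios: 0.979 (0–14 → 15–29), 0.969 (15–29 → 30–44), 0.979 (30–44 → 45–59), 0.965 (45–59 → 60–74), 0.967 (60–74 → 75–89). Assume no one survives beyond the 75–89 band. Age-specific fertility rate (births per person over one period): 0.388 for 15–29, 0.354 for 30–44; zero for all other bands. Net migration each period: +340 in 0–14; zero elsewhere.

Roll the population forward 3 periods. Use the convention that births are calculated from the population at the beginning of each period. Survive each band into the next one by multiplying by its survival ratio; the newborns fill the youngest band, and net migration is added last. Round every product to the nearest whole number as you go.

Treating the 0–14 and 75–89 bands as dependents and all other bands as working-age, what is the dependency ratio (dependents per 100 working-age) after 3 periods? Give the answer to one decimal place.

Period 1:
Births: 12300 × 0.388 = 4772, 10300 × 0.354 = 3646 ⇒ total 8418
15–29: 9550 × 0.979 = 9349
30–44: 12300 × 0.969 = 11919
45–59: 10300 × 0.979 = 10084
60–74: 4800 × 0.965 = 4632
75–89: 8200 × 0.967 = 7929
Net migration: 0–14 + 340 → 8758
End of period: [8758, 9349, 11919, 10084, 4632, 7929]
Period 2:
Births: 9349 × 0.388 = 3627, 11919 × 0.354 = 4219 ⇒ total 7846
15–29: 8758 × 0.979 = 8574
30–44: 9349 × 0.969 = 9059
45–59: 11919 × 0.979 = 11669
60–74: 10084 × 0.965 = 9731
75–89: 4632 × 0.967 = 4479
Net migration: 0–14 + 340 → 8186
End of period: [8186, 8574, 9059, 11669, 9731, 4479]
Period 3:
Births: 8574 × 0.388 = 3327, 9059 × 0.354 = 3207 ⇒ total 6534
15–29: 8186 × 0.979 = 8014
30–44: 8574 × 0.969 = 8308
45–59: 9059 × 0.979 = 8869
60–74: 11669 × 0.965 = 11261
75–89: 9731 × 0.967 = 9410
Net migration: 0–14 + 340 → 6874
End of period: [6874, 8014, 8308, 8869, 11261, 9410]
Dependents (band 0–14 + band 75–89) = 6874 + 9410 = 16284; working-age = 36452; ratio = 16284/36452 × 100 = 44.7

44.7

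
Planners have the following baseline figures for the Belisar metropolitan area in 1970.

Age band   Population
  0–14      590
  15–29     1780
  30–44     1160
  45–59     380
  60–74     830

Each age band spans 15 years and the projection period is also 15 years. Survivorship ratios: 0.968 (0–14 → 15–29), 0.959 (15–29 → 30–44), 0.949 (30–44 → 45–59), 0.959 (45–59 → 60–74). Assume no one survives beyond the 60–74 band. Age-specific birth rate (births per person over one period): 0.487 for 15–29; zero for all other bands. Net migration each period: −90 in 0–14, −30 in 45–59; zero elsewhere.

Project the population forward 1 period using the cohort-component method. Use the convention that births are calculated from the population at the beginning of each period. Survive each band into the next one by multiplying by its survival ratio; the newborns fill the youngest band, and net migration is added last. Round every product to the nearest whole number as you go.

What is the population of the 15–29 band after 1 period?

(Bands numbered youngest = 1 to oldest = 5.)
— Period 1 —
Births: 1780 × 0.487 = 867
Band 2: 590 × 0.968 = 571
Band 3: 1780 × 0.959 = 1707
Band 4: 1160 × 0.949 = 1101
Band 5: 380 × 0.959 = 364
Net migration: Band 1 − 90 → 777; Band 4 − 30 → 1071
Population now: 0–14=777, 15–29=571, 30–44=1707, 45–59=1071, 60–74=364

571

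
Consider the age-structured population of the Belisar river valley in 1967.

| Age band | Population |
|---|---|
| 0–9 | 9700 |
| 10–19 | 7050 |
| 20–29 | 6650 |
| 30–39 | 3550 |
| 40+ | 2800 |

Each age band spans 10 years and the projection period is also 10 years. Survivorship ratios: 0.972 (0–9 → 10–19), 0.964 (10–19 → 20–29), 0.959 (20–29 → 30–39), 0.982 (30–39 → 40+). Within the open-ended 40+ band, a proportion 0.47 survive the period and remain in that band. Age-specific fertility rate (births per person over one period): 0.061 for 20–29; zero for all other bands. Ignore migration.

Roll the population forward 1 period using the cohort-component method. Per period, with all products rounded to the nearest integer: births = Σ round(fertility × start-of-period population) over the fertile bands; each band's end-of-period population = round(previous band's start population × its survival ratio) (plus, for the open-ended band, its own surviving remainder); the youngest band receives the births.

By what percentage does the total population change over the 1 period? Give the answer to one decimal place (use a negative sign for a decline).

Call the bands 1 to 5, youngest first.
Period 1.
Births: 6650 × 0.061 = 406
Band 2: 9700 × 0.972 = 9428
Band 3: 7050 × 0.964 = 6796
Band 4: 6650 × 0.959 = 6377
Band 5: 3550 × 0.982 + 2800 × 0.47 = 3486 + 1316 = 4802
Population now: 0–9=406, 10–19=9428, 20–29=6796, 30–39=6377, 40+=4802
Total: 29750 → 27809; change = -1941; percentage change = -6.5%

-6.5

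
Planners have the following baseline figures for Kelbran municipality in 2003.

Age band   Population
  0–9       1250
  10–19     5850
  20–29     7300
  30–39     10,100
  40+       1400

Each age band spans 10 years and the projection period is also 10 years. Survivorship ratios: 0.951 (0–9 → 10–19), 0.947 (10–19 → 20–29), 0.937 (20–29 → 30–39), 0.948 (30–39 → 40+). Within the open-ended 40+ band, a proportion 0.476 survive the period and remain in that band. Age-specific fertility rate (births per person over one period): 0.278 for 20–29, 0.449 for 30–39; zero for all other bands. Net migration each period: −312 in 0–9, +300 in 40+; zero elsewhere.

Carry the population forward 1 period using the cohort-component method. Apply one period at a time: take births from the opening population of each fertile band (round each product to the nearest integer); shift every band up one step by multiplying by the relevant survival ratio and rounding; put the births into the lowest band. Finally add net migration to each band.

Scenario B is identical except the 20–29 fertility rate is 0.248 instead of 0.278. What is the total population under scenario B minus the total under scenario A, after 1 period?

Let group 1 be 0–9 through group 5 = 40+.
Period 1.
Births: 7300 * 0.278 = 2029  |  10100 * 0.449 = 4535 — total 6564
Group 2: 1250 * 0.951 = 1189
Group 3: 5850 * 0.947 = 5540
Group 4: 7300 * 0.937 = 6840
Group 5: 10100 * 0.948 + 1400 * 0.476 = 9575 + 666 = 10241
Net migration: Group 1 − 312 → 6252; Group 5 + 300 → 10541
Population now: 0–9=6252, 10–19=1189, 20–29=5540, 30–39=6840, 40+=10541
Scenario A total after 1 period: 30362
Scenario B projection —
Period 1.
Births: 7300 * 0.248 = 1810  |  10100 * 0.449 = 4535 — total 6345
Group 2: 1250 * 0.951 = 1189
Group 3: 5850 * 0.947 = 5540
Group 4: 7300 * 0.937 = 6840
Group 5: 10100 * 0.948 + 1400 * 0.476 = 9575 + 666 = 10241
Net migration: Group 1 − 312 → 6033; Group 5 + 300 → 10541
Population now: 0–9=6033, 10–19=1189, 20–29=5540, 30–39=6840, 40+=10541
Scenario B total after 1 period: 30143
Difference B − A = 30143 − 30362 = -219

-219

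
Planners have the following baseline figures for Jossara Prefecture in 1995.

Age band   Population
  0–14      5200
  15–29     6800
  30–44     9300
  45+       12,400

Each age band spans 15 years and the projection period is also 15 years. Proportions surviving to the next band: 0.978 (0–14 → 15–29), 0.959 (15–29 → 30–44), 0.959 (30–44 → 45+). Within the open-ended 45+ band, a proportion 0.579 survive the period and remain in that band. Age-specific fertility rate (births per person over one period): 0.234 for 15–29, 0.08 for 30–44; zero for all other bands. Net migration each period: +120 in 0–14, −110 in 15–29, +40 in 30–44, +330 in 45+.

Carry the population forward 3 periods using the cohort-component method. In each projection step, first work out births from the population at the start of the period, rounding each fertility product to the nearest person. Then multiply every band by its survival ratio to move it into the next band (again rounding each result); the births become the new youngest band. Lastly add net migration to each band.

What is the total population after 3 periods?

(Groups numbered youngest = 1 to oldest = 4.)
Period 1.
Births: 6800 * 0.234 = 1591 ; 9300 * 0.08 = 744 ⇒ total 2335
Group 2: 5200 * 0.978 = 5086
Group 3: 6800 * 0.959 = 6521
Group 4: 9300 * 0.959 + 12400 * 0.579 = 8919 + 7180 = 16099
Net migration: Group 1 + 120 → 2455; Group 2 − 110 → 4976; Group 3 + 40 → 6561; Group 4 + 330 → 16429
End of period: [2455, 4976, 6561, 16429]
Period 2.
Births: 4976 * 0.234 = 1164 ; 6561 * 0.08 = 525 ⇒ total 1689
Group 2: 2455 * 0.978 = 2401
Group 3: 4976 * 0.959 = 4772
Group 4: 6561 * 0.959 + 16429 * 0.579 = 6292 + 9512 = 15804
Net migration: Group 1 + 120 → 1809; Group 2 − 110 → 2291; Group 3 + 40 → 4812; Group 4 + 330 → 16134
End of period: [1809, 2291, 4812, 16134]
Period 3.
Births: 2291 * 0.234 = 536 ; 4812 * 0.08 = 385 ⇒ total 921
Group 2: 1809 * 0.978 = 1769
Group 3: 2291 * 0.959 = 2197
Group 4: 4812 * 0.959 + 16134 * 0.579 = 4615 + 9342 = 13957
Net migration: Group 1 + 120 → 1041; Group 2 − 110 → 1659; Group 3 + 40 → 2237; Group 4 + 330 → 14287
End of period: [1041, 1659, 2237, 14287]
Total after period 3: 1041 + 1659 + 2237 + 14287 = 19224

19224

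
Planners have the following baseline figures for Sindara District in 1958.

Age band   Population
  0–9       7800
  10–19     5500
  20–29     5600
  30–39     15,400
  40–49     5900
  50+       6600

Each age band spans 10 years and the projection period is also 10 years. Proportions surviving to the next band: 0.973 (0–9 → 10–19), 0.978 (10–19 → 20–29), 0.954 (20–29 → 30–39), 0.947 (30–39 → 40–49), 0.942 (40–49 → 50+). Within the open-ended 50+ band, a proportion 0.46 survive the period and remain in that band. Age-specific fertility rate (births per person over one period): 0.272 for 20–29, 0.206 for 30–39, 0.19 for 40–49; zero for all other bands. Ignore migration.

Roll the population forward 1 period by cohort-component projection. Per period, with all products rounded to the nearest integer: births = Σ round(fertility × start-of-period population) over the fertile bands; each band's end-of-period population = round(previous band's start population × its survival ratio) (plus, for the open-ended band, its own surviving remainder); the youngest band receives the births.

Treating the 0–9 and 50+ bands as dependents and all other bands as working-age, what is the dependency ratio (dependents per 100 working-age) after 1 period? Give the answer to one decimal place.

After projecting period 1:
Births: 5600 × 0.272 = 1523 ; 15400 × 0.206 = 3172 ; 5900 × 0.19 = 1121 — total 5816
10–19: 7800 × 0.973 = 7589
20–29: 5500 × 0.978 = 5379
30–39: 5600 × 0.954 = 5342
40–49: 15400 × 0.947 = 14584
50+: 5900 × 0.942 + 6600 × 0.46 = 5558 + 3036 = 8594
→ [5816, 7589, 5379, 5342, 14584, 8594]
Dependents (band 0–9 + band 50+) = 5816 + 8594 = 14410; working-age = 32894; ratio = 14410/32894 × 100 = 43.8

43.8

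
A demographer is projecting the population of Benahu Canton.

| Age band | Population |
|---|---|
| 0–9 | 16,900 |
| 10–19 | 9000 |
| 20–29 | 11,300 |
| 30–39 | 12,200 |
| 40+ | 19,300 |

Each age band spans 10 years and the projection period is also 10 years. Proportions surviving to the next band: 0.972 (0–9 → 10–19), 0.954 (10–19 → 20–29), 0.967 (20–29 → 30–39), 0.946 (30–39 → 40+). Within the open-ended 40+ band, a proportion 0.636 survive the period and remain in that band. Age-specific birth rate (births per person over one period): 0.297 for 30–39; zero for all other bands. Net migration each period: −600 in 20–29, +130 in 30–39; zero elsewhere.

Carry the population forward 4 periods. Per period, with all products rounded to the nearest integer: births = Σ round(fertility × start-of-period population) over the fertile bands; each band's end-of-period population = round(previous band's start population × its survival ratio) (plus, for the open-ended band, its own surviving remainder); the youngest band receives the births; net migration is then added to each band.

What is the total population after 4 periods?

(Groups numbered youngest = 1 to oldest = 5.)
After projecting period 1:
Births: 12200 × 0.297 = 3623
Group 2: 16900 × 0.972 = 16427
Group 3: 9000 × 0.954 = 8586
Group 4: 11300 × 0.967 = 10927
Group 5: 12200 × 0.946 + 19300 × 0.636 = 11541 + 12275 = 23816
Net migration: Group 3 − 600 → 7986; Group 4 + 130 → 11057
Population now: 0–9=3623, 10–19=16427, 20–29=7986, 30–39=11057, 40+=23816
After projecting period 2:
Births: 11057 × 0.297 = 3284
Group 2: 3623 × 0.972 = 3522
Group 3: 16427 × 0.954 = 15671
Group 4: 7986 × 0.967 = 7722
Group 5: 11057 × 0.946 + 23816 × 0.636 = 10460 + 15147 = 25607
Net migration: Group 3 − 600 → 15071; Group 4 + 130 → 7852
Population now: 0–9=3284, 10–19=3522, 20–29=15071, 30–39=7852, 40+=25607
After projecting period 3:
Births: 7852 × 0.297 = 2332
Group 2: 3284 × 0.972 = 3192
Group 3: 3522 × 0.954 = 3360
Group 4: 15071 × 0.967 = 14574
Group 5: 7852 × 0.946 + 25607 × 0.636 = 7428 + 16286 = 23714
Net migration: Group 3 − 600 → 2760; Group 4 + 130 → 14704
Population now: 0–9=2332, 10–19=3192, 20–29=2760, 30–39=14704, 40+=23714
After projecting period 4:
Births: 14704 × 0.297 = 4367
Group 2: 2332 × 0.972 = 2267
Group 3: 3192 × 0.954 = 3045
Group 4: 2760 × 0.967 = 2669
Group 5: 14704 × 0.946 + 23714 × 0.636 = 13910 + 15082 = 28992
Net migration: Group 3 − 600 → 2445; Group 4 + 130 → 2799
Population now: 0–9=4367, 10–19=2267, 20–29=2445, 30–39=2799, 40+=28992
Total after period 4: 4367 + 2267 + 2445 + 2799 + 28992 = 40870

40870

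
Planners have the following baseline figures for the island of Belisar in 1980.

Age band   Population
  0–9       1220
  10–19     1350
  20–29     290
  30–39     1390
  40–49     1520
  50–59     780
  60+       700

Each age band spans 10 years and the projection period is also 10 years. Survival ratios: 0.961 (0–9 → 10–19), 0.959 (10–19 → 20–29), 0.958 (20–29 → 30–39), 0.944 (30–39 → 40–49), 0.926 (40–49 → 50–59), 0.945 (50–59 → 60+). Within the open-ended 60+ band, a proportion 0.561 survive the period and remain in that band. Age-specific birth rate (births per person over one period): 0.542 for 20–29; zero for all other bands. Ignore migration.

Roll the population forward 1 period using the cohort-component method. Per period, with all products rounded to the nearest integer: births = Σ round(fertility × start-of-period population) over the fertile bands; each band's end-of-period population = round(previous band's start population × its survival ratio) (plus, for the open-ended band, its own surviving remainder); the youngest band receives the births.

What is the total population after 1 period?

6752

Let band 1 be 0–9 through band 7 = 60+.
— Period 1 —
Births: 290 * 0.542 = 157
Band 2: 1220 * 0.961 = 1172
Band 3: 1350 * 0.959 = 1295
Band 4: 290 * 0.958 = 278
Band 5: 1390 * 0.944 = 1312
Band 6: 1520 * 0.926 = 1408
Band 7: 780 * 0.945 + 700 * 0.561 = 737 + 393 = 1130
Giving 157 / 1172 / 1295 / 278 / 1312 / 1408 / 1130.
Total after period 1: 157 + 1172 + 1295 + 278 + 1312 + 1408 + 1130 = 6752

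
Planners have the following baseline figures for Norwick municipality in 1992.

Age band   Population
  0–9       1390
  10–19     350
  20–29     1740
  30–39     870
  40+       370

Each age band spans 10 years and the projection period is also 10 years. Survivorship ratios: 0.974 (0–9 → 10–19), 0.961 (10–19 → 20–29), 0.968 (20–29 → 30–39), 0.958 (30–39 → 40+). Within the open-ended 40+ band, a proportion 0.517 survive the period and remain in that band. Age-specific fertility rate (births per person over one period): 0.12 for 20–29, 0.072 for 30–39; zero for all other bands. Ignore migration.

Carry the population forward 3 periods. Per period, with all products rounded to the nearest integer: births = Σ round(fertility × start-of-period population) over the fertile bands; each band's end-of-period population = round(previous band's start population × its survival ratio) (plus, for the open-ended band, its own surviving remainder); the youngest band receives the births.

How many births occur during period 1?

Period 1:
Births: 1740 * 0.12 = 209, 870 * 0.072 = 63 — total 272
10–19: 1390 * 0.974 = 1354
20–29: 350 * 0.961 = 336
30–39: 1740 * 0.968 = 1684
40+: 870 * 0.958 + 370 * 0.517 = 833 + 191 = 1024
End of period: [272, 1354, 336, 1684, 1024]

272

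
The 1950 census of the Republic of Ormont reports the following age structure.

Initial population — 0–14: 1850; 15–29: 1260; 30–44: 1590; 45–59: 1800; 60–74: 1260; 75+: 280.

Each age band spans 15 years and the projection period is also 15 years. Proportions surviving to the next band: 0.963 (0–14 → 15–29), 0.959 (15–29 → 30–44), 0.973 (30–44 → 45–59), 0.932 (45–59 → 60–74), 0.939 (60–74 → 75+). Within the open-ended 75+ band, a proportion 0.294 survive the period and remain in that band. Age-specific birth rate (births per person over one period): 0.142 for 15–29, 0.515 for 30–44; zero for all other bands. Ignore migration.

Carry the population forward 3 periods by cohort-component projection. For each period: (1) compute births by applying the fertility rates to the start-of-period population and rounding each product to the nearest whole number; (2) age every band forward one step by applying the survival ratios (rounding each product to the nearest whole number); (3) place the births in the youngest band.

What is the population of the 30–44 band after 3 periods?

922

Period 1:
Births: 1260 × 0.142 = 179  |  1590 × 0.515 = 819 → total 998
15–29: 1850 × 0.963 = 1782
30–44: 1260 × 0.959 = 1208
45–59: 1590 × 0.973 = 1547
60–74: 1800 × 0.932 = 1678
75+: 1260 × 0.939 + 280 × 0.294 = 1183 + 82 = 1265
Population now: 0–14=998, 15–29=1782, 30–44=1208, 45–59=1547, 60–74=1678, 75+=1265
Period 2:
Births: 1782 × 0.142 = 253  |  1208 × 0.515 = 622 → total 875
15–29: 998 × 0.963 = 961
30–44: 1782 × 0.959 = 1709
45–59: 1208 × 0.973 = 1175
60–74: 1547 × 0.932 = 1442
75+: 1678 × 0.939 + 1265 × 0.294 = 1576 + 372 = 1948
Population now: 0–14=875, 15–29=961, 30–44=1709, 45–59=1175, 60–74=1442, 75+=1948
Period 3:
Births: 961 × 0.142 = 136  |  1709 × 0.515 = 880 → total 1016
15–29: 875 × 0.963 = 843
30–44: 961 × 0.959 = 922
45–59: 1709 × 0.973 = 1663
60–74: 1175 × 0.932 = 1095
75+: 1442 × 0.939 + 1948 × 0.294 = 1354 + 573 = 1927
Population now: 0–14=1016, 15–29=843, 30–44=922, 45–59=1663, 60–74=1095, 75+=1927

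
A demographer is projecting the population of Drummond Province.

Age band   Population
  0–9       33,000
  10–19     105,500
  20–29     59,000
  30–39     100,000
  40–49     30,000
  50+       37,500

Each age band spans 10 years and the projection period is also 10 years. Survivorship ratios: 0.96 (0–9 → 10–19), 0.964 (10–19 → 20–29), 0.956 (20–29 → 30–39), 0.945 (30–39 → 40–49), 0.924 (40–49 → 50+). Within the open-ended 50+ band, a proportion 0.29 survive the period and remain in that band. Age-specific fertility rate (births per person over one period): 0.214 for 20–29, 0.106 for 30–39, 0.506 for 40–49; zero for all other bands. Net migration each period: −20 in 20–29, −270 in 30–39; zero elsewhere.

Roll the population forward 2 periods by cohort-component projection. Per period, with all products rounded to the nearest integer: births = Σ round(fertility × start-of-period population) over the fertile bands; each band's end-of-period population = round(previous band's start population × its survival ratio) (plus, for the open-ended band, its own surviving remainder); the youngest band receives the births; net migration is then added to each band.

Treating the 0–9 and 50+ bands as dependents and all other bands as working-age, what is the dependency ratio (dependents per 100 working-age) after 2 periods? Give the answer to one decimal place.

Let band 1 be 0–9 through band 6 = 50+.
— Period 1 —
Births: 59000 * 0.214 = 12626, 100000 * 0.106 = 10600, 30000 * 0.506 = 15180 ⇒ total 38406
Band 2: 33000 * 0.96 = 31680
Band 3: 105500 * 0.964 = 101702
Band 4: 59000 * 0.956 = 56404
Band 5: 100000 * 0.945 = 94500
Band 6: 30000 * 0.924 + 37500 * 0.29 = 27720 + 10875 = 38595
Net migration: Band 3 − 20 → 101682; Band 4 − 270 → 56134
→ [38406, 31680, 101682, 56134, 94500, 38595]
— Period 2 —
Births: 101682 * 0.214 = 21760, 56134 * 0.106 = 5950, 94500 * 0.506 = 47817 ⇒ total 75527
Band 2: 38406 * 0.96 = 36870
Band 3: 31680 * 0.964 = 30540
Band 4: 101682 * 0.956 = 97208
Band 5: 56134 * 0.945 = 53047
Band 6: 94500 * 0.924 + 38595 * 0.29 = 87318 + 11193 = 98511
Net migration: Band 3 − 20 → 30520; Band 4 − 270 → 96938
→ [75527, 36870, 30520, 96938, 53047, 98511]
Dependents (band 0–9 + band 50+) = 75527 + 98511 = 174038; working-age = 217375; ratio = 174038/217375 × 100 = 80.1

80.1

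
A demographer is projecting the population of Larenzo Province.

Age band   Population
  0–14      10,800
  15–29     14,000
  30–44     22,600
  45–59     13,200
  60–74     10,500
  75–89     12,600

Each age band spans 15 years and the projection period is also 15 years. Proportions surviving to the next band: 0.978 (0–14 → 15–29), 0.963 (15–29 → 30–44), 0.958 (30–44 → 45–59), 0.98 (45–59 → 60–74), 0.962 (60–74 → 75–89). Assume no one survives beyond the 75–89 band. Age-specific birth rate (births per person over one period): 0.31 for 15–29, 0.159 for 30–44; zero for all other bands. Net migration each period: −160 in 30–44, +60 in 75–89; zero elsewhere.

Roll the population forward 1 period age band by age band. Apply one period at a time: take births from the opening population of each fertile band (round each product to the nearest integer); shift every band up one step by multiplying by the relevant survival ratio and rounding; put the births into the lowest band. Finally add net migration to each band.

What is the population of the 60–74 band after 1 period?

12936

Period 1.
Births: 14000 × 0.31 = 4340  |  22600 × 0.159 = 3593 → total 7933
15–29: 10800 × 0.978 = 10562
30–44: 14000 × 0.963 = 13482
45–59: 22600 × 0.958 = 21651
60–74: 13200 × 0.98 = 12936
75–89: 10500 × 0.962 = 10101
Net migration: 30–44 − 160 → 13322; 75–89 + 60 → 10161
Population now: 0–14=7933, 15–29=10562, 30–44=13322, 45–59=21651, 60–74=12936, 75–89=10161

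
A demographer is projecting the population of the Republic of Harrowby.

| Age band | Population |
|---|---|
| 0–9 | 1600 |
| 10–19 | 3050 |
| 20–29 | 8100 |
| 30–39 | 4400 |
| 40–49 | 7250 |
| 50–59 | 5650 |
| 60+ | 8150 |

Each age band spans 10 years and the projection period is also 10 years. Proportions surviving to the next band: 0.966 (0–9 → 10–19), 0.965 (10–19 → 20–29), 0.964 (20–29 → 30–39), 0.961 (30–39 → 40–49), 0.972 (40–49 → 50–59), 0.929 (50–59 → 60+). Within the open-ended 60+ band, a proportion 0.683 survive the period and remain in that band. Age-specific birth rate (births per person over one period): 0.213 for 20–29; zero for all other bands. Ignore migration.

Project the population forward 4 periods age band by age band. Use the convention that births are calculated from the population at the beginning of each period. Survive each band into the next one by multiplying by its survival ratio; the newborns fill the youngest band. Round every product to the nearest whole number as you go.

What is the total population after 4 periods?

22700

— Period 1 —
Births: 8100 × 0.213 = 1725
10–19: 1600 × 0.966 = 1546
20–29: 3050 × 0.965 = 2943
30–39: 8100 × 0.964 = 7808
40–49: 4400 × 0.961 = 4228
50–59: 7250 × 0.972 = 7047
60+: 5650 × 0.929 + 8150 × 0.683 = 5249 + 5566 = 10815
End of period: [1725, 1546, 2943, 7808, 4228, 7047, 10815]
— Period 2 —
Births: 2943 × 0.213 = 627
10–19: 1725 × 0.966 = 1666
20–29: 1546 × 0.965 = 1492
30–39: 2943 × 0.964 = 2837
40–49: 7808 × 0.961 = 7503
50–59: 4228 × 0.972 = 4110
60+: 7047 × 0.929 + 10815 × 0.683 = 6547 + 7387 = 13934
End of period: [627, 1666, 1492, 2837, 7503, 4110, 13934]
— Period 3 —
Births: 1492 × 0.213 = 318
10–19: 627 × 0.966 = 606
20–29: 1666 × 0.965 = 1608
30–39: 1492 × 0.964 = 1438
40–49: 2837 × 0.961 = 2726
50–59: 7503 × 0.972 = 7293
60+: 4110 × 0.929 + 13934 × 0.683 = 3818 + 9517 = 13335
End of period: [318, 606, 1608, 1438, 2726, 7293, 13335]
— Period 4 —
Births: 1608 × 0.213 = 343
10–19: 318 × 0.966 = 307
20–29: 606 × 0.965 = 585
30–39: 1608 × 0.964 = 1550
40–49: 1438 × 0.961 = 1382
50–59: 2726 × 0.972 = 2650
60+: 7293 × 0.929 + 13335 × 0.683 = 6775 + 9108 = 15883
End of period: [343, 307, 585, 1550, 1382, 2650, 15883]
Total after period 4: 343 + 307 + 585 + 1550 + 1382 + 2650 + 15883 = 22700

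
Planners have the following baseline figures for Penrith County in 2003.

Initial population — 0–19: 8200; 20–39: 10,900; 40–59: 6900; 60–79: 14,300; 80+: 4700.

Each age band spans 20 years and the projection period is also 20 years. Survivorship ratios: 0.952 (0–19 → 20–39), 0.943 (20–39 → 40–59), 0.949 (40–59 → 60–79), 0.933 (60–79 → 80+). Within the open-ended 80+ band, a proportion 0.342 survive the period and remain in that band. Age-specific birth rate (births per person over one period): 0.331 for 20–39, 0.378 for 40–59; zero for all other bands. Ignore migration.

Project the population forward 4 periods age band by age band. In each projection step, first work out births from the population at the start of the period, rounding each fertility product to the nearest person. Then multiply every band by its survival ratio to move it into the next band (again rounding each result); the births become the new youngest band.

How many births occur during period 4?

— Period 1 —
Births: 10900 × 0.331 = 3608  |  6900 × 0.378 = 2608 ⇒ total 6216
20–39: 8200 × 0.952 = 7806
40–59: 10900 × 0.943 = 10279
60–79: 6900 × 0.949 = 6548
80+: 14300 × 0.933 + 4700 × 0.342 = 13342 + 1607 = 14949
→ [6216, 7806, 10279, 6548, 14949]
— Period 2 —
Births: 7806 × 0.331 = 2584  |  10279 × 0.378 = 3885 ⇒ total 6469
20–39: 6216 × 0.952 = 5918
40–59: 7806 × 0.943 = 7361
60–79: 10279 × 0.949 = 9755
80+: 6548 × 0.933 + 14949 × 0.342 = 6109 + 5113 = 11222
→ [6469, 5918, 7361, 9755, 11222]
— Period 3 —
Births: 5918 × 0.331 = 1959  |  7361 × 0.378 = 2782 ⇒ total 4741
20–39: 6469 × 0.952 = 6158
40–59: 5918 × 0.943 = 5581
60–79: 7361 × 0.949 = 6986
80+: 9755 × 0.933 + 11222 × 0.342 = 9101 + 3838 = 12939
→ [4741, 6158, 5581, 6986, 12939]
— Period 4 —
Births: 6158 × 0.331 = 2038  |  5581 × 0.378 = 2110 ⇒ total 4148
20–39: 4741 × 0.952 = 4513
40–59: 6158 × 0.943 = 5807
60–79: 5581 × 0.949 = 5296
80+: 6986 × 0.933 + 12939 × 0.342 = 6518 + 4425 = 10943
→ [4148, 4513, 5807, 5296, 10943]

4148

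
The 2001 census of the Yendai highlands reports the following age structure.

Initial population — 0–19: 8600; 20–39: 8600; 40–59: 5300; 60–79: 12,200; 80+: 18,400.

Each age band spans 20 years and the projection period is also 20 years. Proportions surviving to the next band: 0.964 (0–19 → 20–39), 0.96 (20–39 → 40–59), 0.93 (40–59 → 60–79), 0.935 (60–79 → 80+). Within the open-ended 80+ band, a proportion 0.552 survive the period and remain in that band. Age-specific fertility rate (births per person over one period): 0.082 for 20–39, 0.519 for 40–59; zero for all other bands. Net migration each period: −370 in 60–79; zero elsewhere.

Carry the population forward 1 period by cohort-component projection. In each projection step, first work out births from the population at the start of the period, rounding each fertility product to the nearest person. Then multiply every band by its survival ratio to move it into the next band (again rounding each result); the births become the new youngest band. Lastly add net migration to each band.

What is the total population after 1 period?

(Bands numbered youngest = 1 to oldest = 5.)
After projecting period 1:
Births: 8600 × 0.082 = 705  |  5300 × 0.519 = 2751 — total 3456
Band 2: 8600 × 0.964 = 8290
Band 3: 8600 × 0.96 = 8256
Band 4: 5300 × 0.93 = 4929
Band 5: 12200 × 0.935 + 18400 × 0.552 = 11407 + 10157 = 21564
Net migration: Band 4 − 370 → 4559
→ [3456, 8290, 8256, 4559, 21564]
Total after period 1: 3456 + 8290 + 8256 + 4559 + 21564 = 46125

46125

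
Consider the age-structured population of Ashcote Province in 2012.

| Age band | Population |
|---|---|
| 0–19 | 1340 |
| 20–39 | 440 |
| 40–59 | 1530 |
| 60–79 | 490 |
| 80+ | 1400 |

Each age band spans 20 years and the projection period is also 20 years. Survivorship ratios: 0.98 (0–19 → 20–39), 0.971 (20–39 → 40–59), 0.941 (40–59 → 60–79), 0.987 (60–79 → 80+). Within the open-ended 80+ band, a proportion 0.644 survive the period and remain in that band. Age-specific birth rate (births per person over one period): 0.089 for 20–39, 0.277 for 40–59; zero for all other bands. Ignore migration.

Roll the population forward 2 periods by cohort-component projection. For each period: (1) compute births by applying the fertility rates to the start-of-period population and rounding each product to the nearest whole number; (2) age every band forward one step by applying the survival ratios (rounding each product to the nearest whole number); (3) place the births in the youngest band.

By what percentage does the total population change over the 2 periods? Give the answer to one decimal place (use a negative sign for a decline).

Numbering the groups 1..5 from youngest to oldest:
Period 1.
Births: 440 × 0.089 = 39 ; 1530 × 0.277 = 424 → total 463
Group 2: 1340 × 0.98 = 1313
Group 3: 440 × 0.971 = 427
Group 4: 1530 × 0.941 = 1440
Group 5: 490 × 0.987 + 1400 × 0.644 = 484 + 902 = 1386
Giving 463 / 1313 / 427 / 1440 / 1386.
Period 2.
Births: 1313 × 0.089 = 117 ; 427 × 0.277 = 118 → total 235
Group 2: 463 × 0.98 = 454
Group 3: 1313 × 0.971 = 1275
Group 4: 427 × 0.941 = 402
Group 5: 1440 × 0.987 + 1386 × 0.644 = 1421 + 893 = 2314
Giving 235 / 454 / 1275 / 402 / 2314.
Total: 5200 → 4680; change = -520; percentage change = -10.0%

-10.0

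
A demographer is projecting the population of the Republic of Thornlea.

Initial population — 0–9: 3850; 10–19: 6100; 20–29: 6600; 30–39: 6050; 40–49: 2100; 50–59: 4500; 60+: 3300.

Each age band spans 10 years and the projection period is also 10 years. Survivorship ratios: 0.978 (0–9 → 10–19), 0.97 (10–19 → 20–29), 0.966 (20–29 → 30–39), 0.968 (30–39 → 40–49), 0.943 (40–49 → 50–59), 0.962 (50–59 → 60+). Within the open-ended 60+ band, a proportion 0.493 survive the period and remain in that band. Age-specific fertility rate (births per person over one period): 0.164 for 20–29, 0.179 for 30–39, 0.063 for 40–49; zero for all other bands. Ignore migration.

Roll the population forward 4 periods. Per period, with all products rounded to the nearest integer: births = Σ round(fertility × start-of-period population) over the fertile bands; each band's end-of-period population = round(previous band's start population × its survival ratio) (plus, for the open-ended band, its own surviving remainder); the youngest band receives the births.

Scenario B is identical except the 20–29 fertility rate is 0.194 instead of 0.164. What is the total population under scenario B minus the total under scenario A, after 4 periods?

560

Numbering the bands 1..7 from youngest to oldest:
Period 1.
Births: 6600 × 0.164 = 1082 ; 6050 × 0.179 = 1083 ; 2100 × 0.063 = 132 — total 2297
Band 2: 3850 × 0.978 = 3765
Band 3: 6100 × 0.97 = 5917
Band 4: 6600 × 0.966 = 6376
Band 5: 6050 × 0.968 = 5856
Band 6: 2100 × 0.943 = 1980
Band 7: 4500 × 0.962 + 3300 × 0.493 = 4329 + 1627 = 5956
End of period: [2297, 3765, 5917, 6376, 5856, 1980, 5956]
Period 2.
Births: 5917 × 0.164 = 970 ; 6376 × 0.179 = 1141 ; 5856 × 0.063 = 369 — total 2480
Band 2: 2297 × 0.978 = 2246
Band 3: 3765 × 0.97 = 3652
Band 4: 5917 × 0.966 = 5716
Band 5: 6376 × 0.968 = 6172
Band 6: 5856 × 0.943 = 5522
Band 7: 1980 × 0.962 + 5956 × 0.493 = 1905 + 2936 = 4841
End of period: [2480, 2246, 3652, 5716, 6172, 5522, 4841]
Period 3.
Births: 3652 × 0.164 = 599 ; 5716 × 0.179 = 1023 ; 6172 × 0.063 = 389 — total 2011
Band 2: 2480 × 0.978 = 2425
Band 3: 2246 × 0.97 = 2179
Band 4: 3652 × 0.966 = 3528
Band 5: 5716 × 0.968 = 5533
Band 6: 6172 × 0.943 = 5820
Band 7: 5522 × 0.962 + 4841 × 0.493 = 5312 + 2387 = 7699
End of period: [2011, 2425, 2179, 3528, 5533, 5820, 7699]
Period 4.
Births: 2179 × 0.164 = 357 ; 3528 × 0.179 = 632 ; 5533 × 0.063 = 349 — total 1338
Band 2: 2011 × 0.978 = 1967
Band 3: 2425 × 0.97 = 2352
Band 4: 2179 × 0.966 = 2105
Band 5: 3528 × 0.968 = 3415
Band 6: 5533 × 0.943 = 5218
Band 7: 5820 × 0.962 + 7699 × 0.493 = 5599 + 3796 = 9395
End of period: [1338, 1967, 2352, 2105, 3415, 5218, 9395]
Scenario A total after 4 periods: 25790
Scenario B projection —
Period 1.
Births: 6600 × 0.194 = 1280 ; 6050 × 0.179 = 1083 ; 2100 × 0.063 = 132 — total 2495
Band 2: 3850 × 0.978 = 3765
Band 3: 6100 × 0.97 = 5917
Band 4: 6600 × 0.966 = 6376
Band 5: 6050 × 0.968 = 5856
Band 6: 2100 × 0.943 = 1980
Band 7: 4500 × 0.962 + 3300 × 0.493 = 4329 + 1627 = 5956
End of period: [2495, 3765, 5917, 6376, 5856, 1980, 5956]
Period 2.
Births: 5917 × 0.194 = 1148 ; 6376 × 0.179 = 1141 ; 5856 × 0.063 = 369 — total 2658
Band 2: 2495 × 0.978 = 2440
Band 3: 3765 × 0.97 = 3652
Band 4: 5917 × 0.966 = 5716
Band 5: 6376 × 0.968 = 6172
Band 6: 5856 × 0.943 = 5522
Band 7: 1980 × 0.962 + 5956 × 0.493 = 1905 + 2936 = 4841
End of period: [2658, 2440, 3652, 5716, 6172, 5522, 4841]
Period 3.
Births: 3652 × 0.194 = 708 ; 5716 × 0.179 = 1023 ; 6172 × 0.063 = 389 — total 2120
Band 2: 2658 × 0.978 = 2600
Band 3: 2440 × 0.97 = 2367
Band 4: 3652 × 0.966 = 3528
Band 5: 5716 × 0.968 = 5533
Band 6: 6172 × 0.943 = 5820
Band 7: 5522 × 0.962 + 4841 × 0.493 = 5312 + 2387 = 7699
End of period: [2120, 2600, 2367, 3528, 5533, 5820, 7699]
Period 4.
Births: 2367 × 0.194 = 459 ; 3528 × 0.179 = 632 ; 5533 × 0.063 = 349 — total 1440
Band 2: 2120 × 0.978 = 2073
Band 3: 2600 × 0.97 = 2522
Band 4: 2367 × 0.966 = 2287
Band 5: 3528 × 0.968 = 3415
Band 6: 5533 × 0.943 = 5218
Band 7: 5820 × 0.962 + 7699 × 0.493 = 5599 + 3796 = 9395
End of period: [1440, 2073, 2522, 2287, 3415, 5218, 9395]
Scenario B total after 4 periods: 26350
Difference B − A = 26350 − 25790 = 560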